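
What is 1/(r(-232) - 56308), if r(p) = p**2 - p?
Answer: -1/2252 ≈ -0.00044405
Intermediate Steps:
1/(r(-232) - 56308) = 1/(-232*(-1 - 232) - 56308) = 1/(-232*(-233) - 56308) = 1/(54056 - 56308) = 1/(-2252) = -1/2252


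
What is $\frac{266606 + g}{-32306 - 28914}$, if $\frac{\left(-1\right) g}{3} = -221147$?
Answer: $- \frac{930047}{61220} \approx -15.192$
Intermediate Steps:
$g = 663441$ ($g = \left(-3\right) \left(-221147\right) = 663441$)
$\frac{266606 + g}{-32306 - 28914} = \frac{266606 + 663441}{-32306 - 28914} = \frac{930047}{-61220} = 930047 \left(- \frac{1}{61220}\right) = - \frac{930047}{61220}$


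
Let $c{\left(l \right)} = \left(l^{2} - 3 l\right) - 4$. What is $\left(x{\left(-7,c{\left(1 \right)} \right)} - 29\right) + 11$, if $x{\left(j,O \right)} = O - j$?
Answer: $-17$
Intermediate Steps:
$c{\left(l \right)} = -4 + l^{2} - 3 l$
$\left(x{\left(-7,c{\left(1 \right)} \right)} - 29\right) + 11 = \left(\left(\left(-4 + 1^{2} - 3\right) - -7\right) - 29\right) + 11 = \left(\left(\left(-4 + 1 - 3\right) + 7\right) - 29\right) + 11 = \left(\left(-6 + 7\right) - 29\right) + 11 = \left(1 - 29\right) + 11 = -28 + 11 = -17$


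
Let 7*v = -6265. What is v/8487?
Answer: -895/8487 ≈ -0.10546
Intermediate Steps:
v = -895 (v = (⅐)*(-6265) = -895)
v/8487 = -895/8487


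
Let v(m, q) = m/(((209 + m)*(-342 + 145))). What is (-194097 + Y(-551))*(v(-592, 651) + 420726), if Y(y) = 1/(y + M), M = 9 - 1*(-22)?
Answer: -1601977892823211897/19617260 ≈ -8.1662e+10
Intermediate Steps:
M = 31 (M = 9 + 22 = 31)
Y(y) = 1/(31 + y) (Y(y) = 1/(y + 31) = 1/(31 + y))
v(m, q) = m/(-41173 - 197*m) (v(m, q) = m/(((209 + m)*(-197))) = m/(-41173 - 197*m))
(-194097 + Y(-551))*(v(-592, 651) + 420726) = (-194097 + 1/(31 - 551))*(-1*(-592)/(41173 + 197*(-592)) + 420726) = (-194097 + 1/(-520))*(-1*(-592)/(41173 - 116624) + 420726) = (-194097 - 1/520)*(-1*(-592)/(-75451) + 420726) = -100930441*(-1*(-592)*(-1/75451) + 420726)/520 = -100930441*(-592/75451 + 420726)/520 = -100930441/520*31744196834/75451 = -1601977892823211897/19617260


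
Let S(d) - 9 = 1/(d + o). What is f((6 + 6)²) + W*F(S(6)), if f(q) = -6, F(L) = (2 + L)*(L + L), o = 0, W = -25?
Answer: -92233/18 ≈ -5124.1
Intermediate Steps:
S(d) = 9 + 1/d (S(d) = 9 + 1/(d + 0) = 9 + 1/d)
F(L) = 2*L*(2 + L) (F(L) = (2 + L)*(2*L) = 2*L*(2 + L))
f((6 + 6)²) + W*F(S(6)) = -6 - 50*(9 + 1/6)*(2 + (9 + 1/6)) = -6 - 50*(9 + ⅙)*(2 + (9 + ⅙)) = -6 - 50*55*(2 + 55/6)/6 = -6 - 50*55*67/(6*6) = -6 - 25*3685/18 = -6 - 92125/18 = -92233/18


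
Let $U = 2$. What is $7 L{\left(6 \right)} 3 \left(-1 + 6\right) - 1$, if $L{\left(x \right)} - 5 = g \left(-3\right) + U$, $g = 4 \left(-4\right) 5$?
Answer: $25934$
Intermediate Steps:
$g = -80$ ($g = \left(-16\right) 5 = -80$)
$L{\left(x \right)} = 247$ ($L{\left(x \right)} = 5 + \left(\left(-80\right) \left(-3\right) + 2\right) = 5 + \left(240 + 2\right) = 5 + 242 = 247$)
$7 L{\left(6 \right)} 3 \left(-1 + 6\right) - 1 = 7 \cdot 247 \cdot 3 \left(-1 + 6\right) - 1 = 7 \cdot 741 \cdot 5 - 1 = 7 \cdot 3705 - 1 = 25935 - 1 = 25934$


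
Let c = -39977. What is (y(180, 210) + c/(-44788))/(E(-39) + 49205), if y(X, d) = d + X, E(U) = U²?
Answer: 17507297/2271916088 ≈ 0.0077060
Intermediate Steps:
y(X, d) = X + d
(y(180, 210) + c/(-44788))/(E(-39) + 49205) = ((180 + 210) - 39977/(-44788))/((-39)² + 49205) = (390 - 39977*(-1/44788))/(1521 + 49205) = (390 + 39977/44788)/50726 = (17507297/44788)*(1/50726) = 17507297/2271916088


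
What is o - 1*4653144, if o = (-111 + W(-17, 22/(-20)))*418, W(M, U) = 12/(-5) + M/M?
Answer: -23500636/5 ≈ -4.7001e+6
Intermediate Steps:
W(M, U) = -7/5 (W(M, U) = 12*(-1/5) + 1 = -12/5 + 1 = -7/5)
o = -234916/5 (o = (-111 - 7/5)*418 = -562/5*418 = -234916/5 ≈ -46983.)
o - 1*4653144 = -234916/5 - 1*4653144 = -234916/5 - 4653144 = -23500636/5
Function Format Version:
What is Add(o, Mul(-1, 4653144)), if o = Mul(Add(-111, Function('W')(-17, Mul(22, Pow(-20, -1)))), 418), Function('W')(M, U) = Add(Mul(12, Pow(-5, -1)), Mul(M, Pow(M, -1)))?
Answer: Rational(-23500636, 5) ≈ -4.7001e+6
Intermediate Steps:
Function('W')(M, U) = Rational(-7, 5) (Function('W')(M, U) = Add(Mul(12, Rational(-1, 5)), 1) = Add(Rational(-12, 5), 1) = Rational(-7, 5))
o = Rational(-234916, 5) (o = Mul(Add(-111, Rational(-7, 5)), 418) = Mul(Rational(-562, 5), 418) = Rational(-234916, 5) ≈ -46983.)
Add(o, Mul(-1, 4653144)) = Add(Rational(-234916, 5), Mul(-1, 4653144)) = Add(Rational(-234916, 5), -4653144) = Rational(-23500636, 5)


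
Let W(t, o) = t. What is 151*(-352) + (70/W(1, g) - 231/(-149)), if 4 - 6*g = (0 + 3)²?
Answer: -7908987/149 ≈ -53080.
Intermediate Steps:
g = -⅚ (g = ⅔ - (0 + 3)²/6 = ⅔ - ⅙*3² = ⅔ - ⅙*9 = ⅔ - 3/2 = -⅚ ≈ -0.83333)
151*(-352) + (70/W(1, g) - 231/(-149)) = 151*(-352) + (70/1 - 231/(-149)) = -53152 + (70*1 - 231*(-1/149)) = -53152 + (70 + 231/149) = -53152 + 10661/149 = -7908987/149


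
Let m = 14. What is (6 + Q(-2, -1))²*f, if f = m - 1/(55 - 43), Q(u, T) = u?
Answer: 668/3 ≈ 222.67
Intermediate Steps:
f = 167/12 (f = 14 - 1/(55 - 43) = 14 - 1/12 = 167/12 ≈ 13.917)
(6 + Q(-2, -1))²*f = (6 - 2)²*(167/12) = 4²*(167/12) = 16*(167/12) = 668/3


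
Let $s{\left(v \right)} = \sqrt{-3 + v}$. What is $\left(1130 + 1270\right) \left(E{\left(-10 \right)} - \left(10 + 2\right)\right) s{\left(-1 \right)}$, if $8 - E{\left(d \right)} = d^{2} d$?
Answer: $4780800 i \approx 4.7808 \cdot 10^{6} i$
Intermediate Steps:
$E{\left(d \right)} = 8 - d^{3}$ ($E{\left(d \right)} = 8 - d^{2} d = 8 - d^{3}$)
$\left(1130 + 1270\right) \left(E{\left(-10 \right)} - \left(10 + 2\right)\right) s{\left(-1 \right)} = \left(1130 + 1270\right) \left(\left(8 - \left(-10\right)^{3}\right) - \left(10 + 2\right)\right) \sqrt{-3 - 1} = 2400 \left(\left(8 - -1000\right) - 12\right) \sqrt{-4} = 2400 \left(\left(8 + 1000\right) - 12\right) 2 i = 2400 \left(1008 - 12\right) 2 i = 2400 \cdot 996 \cdot 2 i = 2390400 \cdot 2 i = 4780800 i$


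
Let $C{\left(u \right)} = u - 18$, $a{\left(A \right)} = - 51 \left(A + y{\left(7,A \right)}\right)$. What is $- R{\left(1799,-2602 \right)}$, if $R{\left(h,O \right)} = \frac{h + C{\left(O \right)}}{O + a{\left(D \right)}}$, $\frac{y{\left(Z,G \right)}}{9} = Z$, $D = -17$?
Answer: $- \frac{821}{4948} \approx -0.16593$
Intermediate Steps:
$y{\left(Z,G \right)} = 9 Z$
$a{\left(A \right)} = -3213 - 51 A$ ($a{\left(A \right)} = - 51 \left(A + 9 \cdot 7\right) = - 51 \left(A + 63\right) = - 51 \left(63 + A\right) = -3213 - 51 A$)
$C{\left(u \right)} = -18 + u$ ($C{\left(u \right)} = u - 18 = -18 + u$)
$R{\left(h,O \right)} = \frac{-18 + O + h}{-2346 + O}$ ($R{\left(h,O \right)} = \frac{h + \left(-18 + O\right)}{O - 2346} = \frac{-18 + O + h}{O + \left(-3213 + 867\right)} = \frac{-18 + O + h}{O - 2346} = \frac{-18 + O + h}{-2346 + O}$)
$- R{\left(1799,-2602 \right)} = - \frac{-18 - 2602 + 1799}{-2346 - 2602} = - \frac{-821}{-4948} = - \frac{\left(-1\right) \left(-821\right)}{4948} = \left(-1\right) \frac{821}{4948} = - \frac{821}{4948}$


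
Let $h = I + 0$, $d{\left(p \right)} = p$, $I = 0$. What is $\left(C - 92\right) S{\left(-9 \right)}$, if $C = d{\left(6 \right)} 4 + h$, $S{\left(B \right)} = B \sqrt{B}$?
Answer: $1836 i \approx 1836.0 i$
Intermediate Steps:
$h = 0$ ($h = 0 + 0 = 0$)
$S{\left(B \right)} = B^{\frac{3}{2}}$
$C = 24$ ($C = 6 \cdot 4 + 0 = 24 + 0 = 24$)
$\left(C - 92\right) S{\left(-9 \right)} = \left(24 - 92\right) \left(-9\right)^{\frac{3}{2}} = - 68 \left(- 27 i\right) = 1836 i$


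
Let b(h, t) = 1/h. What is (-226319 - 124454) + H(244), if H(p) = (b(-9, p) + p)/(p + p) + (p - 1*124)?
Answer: -1540065781/4392 ≈ -3.5065e+5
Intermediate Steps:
H(p) = -124 + p + (-⅑ + p)/(2*p) (H(p) = (1/(-9) + p)/(p + p) + (p - 1*124) = (-⅑ + p)/((2*p)) + (p - 124) = (-⅑ + p)*(1/(2*p)) + (-124 + p) = (-⅑ + p)/(2*p) + (-124 + p) = -124 + p + (-⅑ + p)/(2*p))
(-226319 - 124454) + H(244) = (-226319 - 124454) + (-247/2 + 244 - 1/18/244) = -350773 + (-247/2 + 244 - 1/18*1/244) = -350773 + (-247/2 + 244 - 1/4392) = -350773 + 529235/4392 = -1540065781/4392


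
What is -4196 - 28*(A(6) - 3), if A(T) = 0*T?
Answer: -4112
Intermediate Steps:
A(T) = 0
-4196 - 28*(A(6) - 3) = -4196 - 28*(0 - 3) = -4196 - 28*(-3) = -4196 + 84 = -4112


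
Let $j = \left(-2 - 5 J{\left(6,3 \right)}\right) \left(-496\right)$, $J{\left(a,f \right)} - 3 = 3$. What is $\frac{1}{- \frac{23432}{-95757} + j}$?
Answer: $\frac{95757}{1519878536} \approx 6.3003 \cdot 10^{-5}$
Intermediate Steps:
$J{\left(a,f \right)} = 6$ ($J{\left(a,f \right)} = 3 + 3 = 6$)
$j = 15872$ ($j = \left(-2 - 30\right) \left(-496\right) = \left(-32\right) \left(-496\right) = 15872$)
$\frac{1}{- \frac{23432}{-95757} + j} = \frac{1}{- \frac{23432}{-95757} + 15872} = \frac{1}{\left(-23432\right) \left(- \frac{1}{95757}\right) + 15872} = \frac{1}{\frac{23432}{95757} + 15872} = \frac{1}{\frac{1519878536}{95757}} = \frac{95757}{1519878536}$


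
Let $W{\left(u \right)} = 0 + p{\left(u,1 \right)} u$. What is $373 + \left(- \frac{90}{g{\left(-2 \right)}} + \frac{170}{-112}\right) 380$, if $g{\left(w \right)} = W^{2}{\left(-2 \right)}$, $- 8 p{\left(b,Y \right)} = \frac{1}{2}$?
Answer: $- \frac{30646053}{14} \approx -2.189 \cdot 10^{6}$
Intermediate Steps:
$p{\left(b,Y \right)} = - \frac{1}{16}$ ($p{\left(b,Y \right)} = - \frac{1}{8 \cdot 2} = \left(- \frac{1}{8}\right) \frac{1}{2} = - \frac{1}{16}$)
$W{\left(u \right)} = - \frac{u}{16}$ ($W{\left(u \right)} = 0 - \frac{u}{16} = - \frac{u}{16}$)
$g{\left(w \right)} = \frac{1}{64}$ ($g{\left(w \right)} = \left(\left(- \frac{1}{16}\right) \left(-2\right)\right)^{2} = \left(\frac{1}{8}\right)^{2} = \frac{1}{64}$)
$373 + \left(- \frac{90}{g{\left(-2 \right)}} + \frac{170}{-112}\right) 380 = 373 + \left(- 90 \frac{1}{\frac{1}{64}} + \frac{170}{-112}\right) 380 = 373 + \left(\left(-90\right) 64 + 170 \left(- \frac{1}{112}\right)\right) 380 = 373 + \left(-5760 - \frac{85}{56}\right) 380 = 373 - \frac{30651275}{14} = - \frac{30646053}{14}$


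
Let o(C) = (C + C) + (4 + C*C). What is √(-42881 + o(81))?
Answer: I*√36154 ≈ 190.14*I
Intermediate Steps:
o(C) = 4 + C² + 2*C (o(C) = 2*C + (4 + C²) = 4 + C² + 2*C)
√(-42881 + o(81)) = √(-42881 + (4 + 81² + 2*81)) = √(-42881 + (4 + 6561 + 162)) = √(-42881 + 6727) = √(-36154) = I*√36154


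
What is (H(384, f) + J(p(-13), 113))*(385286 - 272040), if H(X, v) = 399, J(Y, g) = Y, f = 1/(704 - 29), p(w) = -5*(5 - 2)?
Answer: 43486464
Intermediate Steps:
p(w) = -15 (p(w) = -5*3 = -15)
f = 1/675 ≈ 0.0014815
(H(384, f) + J(p(-13), 113))*(385286 - 272040) = (399 - 15)*(385286 - 272040) = 384*113246 = 43486464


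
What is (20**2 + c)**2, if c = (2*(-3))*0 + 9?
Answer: 167281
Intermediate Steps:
c = 9 (c = -6*0 + 9 = 0 + 9 = 9)
(20**2 + c)**2 = (20**2 + 9)**2 = (400 + 9)**2 = 409**2 = 167281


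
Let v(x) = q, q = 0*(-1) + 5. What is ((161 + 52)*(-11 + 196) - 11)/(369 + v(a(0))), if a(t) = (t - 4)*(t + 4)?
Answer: 19697/187 ≈ 105.33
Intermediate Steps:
q = 5 (q = 0 + 5 = 5)
a(t) = (-4 + t)*(4 + t)
v(x) = 5
((161 + 52)*(-11 + 196) - 11)/(369 + v(a(0))) = ((161 + 52)*(-11 + 196) - 11)/(369 + 5) = (213*185 - 11)/374 = (39405 - 11)*(1/374) = 39394*(1/374) = 19697/187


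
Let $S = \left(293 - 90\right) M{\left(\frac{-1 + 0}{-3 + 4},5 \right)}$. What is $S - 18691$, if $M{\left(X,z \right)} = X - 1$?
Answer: $-19097$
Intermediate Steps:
$M{\left(X,z \right)} = -1 + X$
$S = -406$ ($S = \left(293 - 90\right) \left(-1 + \frac{-1 + 0}{-3 + 4}\right) = \left(293 - 90\right) \left(-1 - 1^{-1}\right) = 203 \left(-1 - 1\right) = 203 \left(-2\right) = -406$)
$S - 18691 = -406 - 18691 = -19097$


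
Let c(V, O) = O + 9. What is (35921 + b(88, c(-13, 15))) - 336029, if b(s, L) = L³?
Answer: -286284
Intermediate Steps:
c(V, O) = 9 + O
(35921 + b(88, c(-13, 15))) - 336029 = (35921 + (9 + 15)³) - 336029 = (35921 + 24³) - 336029 = (35921 + 13824) - 336029 = 49745 - 336029 = -286284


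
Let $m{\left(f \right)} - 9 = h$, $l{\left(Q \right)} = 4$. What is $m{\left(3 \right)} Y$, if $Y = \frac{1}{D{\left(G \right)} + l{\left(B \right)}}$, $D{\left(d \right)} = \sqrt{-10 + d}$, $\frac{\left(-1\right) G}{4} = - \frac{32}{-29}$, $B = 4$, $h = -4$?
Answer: $\frac{290}{441} - \frac{5 i \sqrt{12122}}{882} \approx 0.6576 - 0.62415 i$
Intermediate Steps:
$m{\left(f \right)} = 5$ ($m{\left(f \right)} = 9 - 4 = 5$)
$G = - \frac{128}{29}$ ($G = - 4 \left(- \frac{32}{-29}\right) = - 4 \left(\left(-32\right) \left(- \frac{1}{29}\right)\right) = \left(-4\right) \frac{32}{29} = - \frac{128}{29} \approx -4.4138$)
$Y = \frac{1}{4 + \frac{i \sqrt{12122}}{29}}$ ($Y = \frac{1}{\sqrt{-10 - \frac{128}{29}} + 4} = \frac{1}{\sqrt{- \frac{418}{29}} + 4} = \frac{1}{\frac{i \sqrt{12122}}{29} + 4} = \frac{1}{4 + \frac{i \sqrt{12122}}{29}} \approx 0.13152 - 0.12483 i$)
$m{\left(3 \right)} Y = 5 \left(\frac{58}{441} - \frac{i \sqrt{12122}}{882}\right) = \frac{290}{441} - \frac{5 i \sqrt{12122}}{882}$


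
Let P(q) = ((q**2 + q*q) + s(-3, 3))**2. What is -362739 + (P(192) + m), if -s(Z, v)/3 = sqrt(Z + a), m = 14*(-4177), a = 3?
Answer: 5435396767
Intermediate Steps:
m = -58478
s(Z, v) = -3*sqrt(3 + Z) (s(Z, v) = -3*sqrt(Z + 3) = -3*sqrt(3 + Z))
P(q) = 4*q**4 (P(q) = ((q**2 + q*q) - 3*sqrt(3 - 3))**2 = ((q**2 + q**2) - 3*sqrt(0))**2 = (2*q**2 - 3*0)**2 = (2*q**2 + 0)**2 = (2*q**2)**2 = 4*q**4)
-362739 + (P(192) + m) = -362739 + (4*192**4 - 58478) = -362739 + (4*1358954496 - 58478) = -362739 + (5435817984 - 58478) = -362739 + 5435759506 = 5435396767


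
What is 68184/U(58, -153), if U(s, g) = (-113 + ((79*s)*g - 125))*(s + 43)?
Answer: -17046/17707421 ≈ -0.00096265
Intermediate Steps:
U(s, g) = (-238 + 79*g*s)*(43 + s) (U(s, g) = (-113 + (79*g*s - 125))*(43 + s) = (-113 + (-125 + 79*g*s))*(43 + s) = (-238 + 79*g*s)*(43 + s))
68184/U(58, -153) = 68184/(-10234 - 238*58 + 79*(-153)*58² + 3397*(-153)*58) = 68184/(-10234 - 13804 + 79*(-153)*3364 - 30144978) = 68184/(-10234 - 13804 - 40660668 - 30144978) = 68184/(-70829684) = 68184*(-1/70829684) = -17046/17707421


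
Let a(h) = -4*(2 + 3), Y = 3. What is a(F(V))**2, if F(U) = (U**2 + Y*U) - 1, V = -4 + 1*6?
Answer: 400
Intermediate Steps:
V = 2 (V = -4 + 6 = 2)
F(U) = -1 + U**2 + 3*U (F(U) = (U**2 + 3*U) - 1 = -1 + U**2 + 3*U)
a(h) = -20 (a(h) = -4*5 = -20)
a(F(V))**2 = (-20)**2 = 400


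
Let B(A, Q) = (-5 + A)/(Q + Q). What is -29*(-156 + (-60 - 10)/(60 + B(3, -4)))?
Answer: 1098404/241 ≈ 4557.7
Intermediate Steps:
B(A, Q) = (-5 + A)/(2*Q) (B(A, Q) = (-5 + A)/((2*Q)) = (-5 + A)*(1/(2*Q)) = (-5 + A)/(2*Q))
-29*(-156 + (-60 - 10)/(60 + B(3, -4))) = -29*(-156 + (-60 - 10)/(60 + (½)*(-5 + 3)/(-4))) = -29*(-156 - 70/(60 + (½)*(-¼)*(-2))) = -29*(-156 - 70/(60 + ¼)) = -29*(-156 - 70/241/4) = -29*(-156 - 70*4/241) = -29*(-156 - 280/241) = -29*(-37876/241) = 1098404/241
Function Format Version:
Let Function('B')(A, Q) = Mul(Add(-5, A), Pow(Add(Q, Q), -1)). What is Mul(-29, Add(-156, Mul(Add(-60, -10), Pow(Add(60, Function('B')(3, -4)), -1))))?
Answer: Rational(1098404, 241) ≈ 4557.7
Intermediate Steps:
Function('B')(A, Q) = Mul(Rational(1, 2), Pow(Q, -1), Add(-5, A)) (Function('B')(A, Q) = Mul(Add(-5, A), Pow(Mul(2, Q), -1)) = Mul(Add(-5, A), Mul(Rational(1, 2), Pow(Q, -1))) = Mul(Rational(1, 2), Pow(Q, -1), Add(-5, A)))
Mul(-29, Add(-156, Mul(Add(-60, -10), Pow(Add(60, Function('B')(3, -4)), -1)))) = Mul(-29, Add(-156, Mul(Add(-60, -10), Pow(Add(60, Mul(Rational(1, 2), Pow(-4, -1), Add(-5, 3))), -1)))) = Mul(-29, Add(-156, Mul(-70, Pow(Add(60, Mul(Rational(1, 2), Rational(-1, 4), -2)), -1)))) = Mul(-29, Add(-156, Mul(-70, Pow(Add(60, Rational(1, 4)), -1)))) = Mul(-29, Add(-156, Mul(-70, Pow(Rational(241, 4), -1)))) = Mul(-29, Add(-156, Mul(-70, Rational(4, 241)))) = Mul(-29, Add(-156, Rational(-280, 241))) = Mul(-29, Rational(-37876, 241)) = Rational(1098404, 241)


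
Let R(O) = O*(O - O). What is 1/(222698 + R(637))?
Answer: 1/222698 ≈ 4.4904e-6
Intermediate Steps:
R(O) = 0 (R(O) = O*0 = 0)
1/(222698 + R(637)) = 1/(222698 + 0) = 1/222698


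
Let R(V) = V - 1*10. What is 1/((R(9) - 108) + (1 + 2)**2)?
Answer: -1/100 ≈ -0.010000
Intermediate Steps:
R(V) = -10 + V (R(V) = V - 10 = -10 + V)
1/((R(9) - 108) + (1 + 2)**2) = 1/(((-10 + 9) - 108) + (1 + 2)**2) = 1/((-1 - 108) + 3**2) = 1/(-109 + 9) = 1/(-100) = -1/100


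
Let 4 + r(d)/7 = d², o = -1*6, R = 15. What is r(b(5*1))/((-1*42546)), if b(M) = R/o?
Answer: -3/8104 ≈ -0.00037019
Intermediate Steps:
o = -6
b(M) = -5/2 (b(M) = 15/(-6) = 15*(-⅙) = -5/2)
r(d) = -28 + 7*d²
r(b(5*1))/((-1*42546)) = (-28 + 7*(-5/2)²)/((-1*42546)) = (-28 + 7*(25/4))/(-42546) = (-28 + 175/4)*(-1/42546) = (63/4)*(-1/42546) = -3/8104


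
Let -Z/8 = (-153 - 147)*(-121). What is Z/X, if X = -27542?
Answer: 145200/13771 ≈ 10.544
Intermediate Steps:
Z = -290400 (Z = -8*(-153 - 147)*(-121) = -(-2400)*(-121) = -8*36300 = -290400)
Z/X = -290400/(-27542) = -290400*(-1/27542) = 145200/13771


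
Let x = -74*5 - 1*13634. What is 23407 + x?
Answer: 9403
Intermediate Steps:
x = -14004 (x = -370 - 13634 = -14004)
23407 + x = 23407 - 14004 = 9403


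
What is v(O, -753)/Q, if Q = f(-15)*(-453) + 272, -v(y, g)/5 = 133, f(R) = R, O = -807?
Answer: -665/7067 ≈ -0.094099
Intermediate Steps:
v(y, g) = -665 (v(y, g) = -5*133 = -665)
Q = 7067 (Q = -15*(-453) + 272 = 6795 + 272 = 7067)
v(O, -753)/Q = -665/7067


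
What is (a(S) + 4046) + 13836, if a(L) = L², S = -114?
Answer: 30878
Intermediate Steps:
(a(S) + 4046) + 13836 = ((-114)² + 4046) + 13836 = (12996 + 4046) + 13836 = 17042 + 13836 = 30878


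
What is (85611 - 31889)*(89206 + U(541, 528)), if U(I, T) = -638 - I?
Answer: 4728986494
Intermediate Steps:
(85611 - 31889)*(89206 + U(541, 528)) = (85611 - 31889)*(89206 + (-638 - 1*541)) = 53722*(89206 + (-638 - 541)) = 53722*(89206 - 1179) = 53722*88027 = 4728986494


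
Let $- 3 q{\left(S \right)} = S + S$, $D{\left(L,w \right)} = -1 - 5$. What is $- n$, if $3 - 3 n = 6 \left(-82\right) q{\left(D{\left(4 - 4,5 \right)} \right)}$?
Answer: $-657$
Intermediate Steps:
$D{\left(L,w \right)} = -6$ ($D{\left(L,w \right)} = -1 - 5 = -6$)
$q{\left(S \right)} = - \frac{2 S}{3}$ ($q{\left(S \right)} = - \frac{S + S}{3} = - \frac{2 S}{3}$)
$n = 657$ ($n = 1 - \frac{6 \left(-82\right) \left(\left(- \frac{2}{3}\right) \left(-6\right)\right)}{3} = 1 - \frac{\left(-492\right) 4}{3} = 1 - -656 = 1 + 656 = 657$)
$- n = \left(-1\right) 657 = -657$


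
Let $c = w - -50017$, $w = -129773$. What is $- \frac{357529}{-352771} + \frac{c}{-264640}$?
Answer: $\frac{30688019609}{23339329360} \approx 1.3149$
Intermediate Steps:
$c = -79756$ ($c = -129773 - -50017 = -129773 + 50017 = -79756$)
$- \frac{357529}{-352771} + \frac{c}{-264640} = - \frac{357529}{-352771} - \frac{79756}{-264640} = \left(-357529\right) \left(- \frac{1}{352771}\right) - - \frac{19939}{66160} = \frac{357529}{352771} + \frac{19939}{66160} = \frac{30688019609}{23339329360}$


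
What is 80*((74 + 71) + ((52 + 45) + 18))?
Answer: 20800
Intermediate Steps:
80*((74 + 71) + ((52 + 45) + 18)) = 80*(145 + (97 + 18)) = 80*(145 + 115) = 80*260 = 20800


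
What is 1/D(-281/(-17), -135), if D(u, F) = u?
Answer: 17/281 ≈ 0.060498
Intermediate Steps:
1/D(-281/(-17), -135) = 1/(-281/(-17)) = 1/(-281*(-1/17)) = 1/(281/17) = 17/281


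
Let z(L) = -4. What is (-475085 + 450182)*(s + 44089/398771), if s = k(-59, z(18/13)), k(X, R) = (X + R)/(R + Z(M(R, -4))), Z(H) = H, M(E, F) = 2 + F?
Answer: -210738375207/797542 ≈ -2.6424e+5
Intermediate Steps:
k(X, R) = (R + X)/(-2 + R) (k(X, R) = (X + R)/(R + (2 - 4)) = (R + X)/(R - 2) = (R + X)/(-2 + R))
s = 21/2 (s = (-4 - 59)/(-2 - 4) = -63/(-6) = -⅙*(-63) = 21/2 ≈ 10.500)
(-475085 + 450182)*(s + 44089/398771) = (-475085 + 450182)*(21/2 + 44089/398771) = -24903*(21/2 + 44089*(1/398771)) = -24903*(21/2 + 44089/398771) = -24903*8462369/797542 = -210738375207/797542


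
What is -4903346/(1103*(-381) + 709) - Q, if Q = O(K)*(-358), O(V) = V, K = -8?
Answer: -598321015/209767 ≈ -2852.3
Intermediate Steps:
Q = 2864 (Q = -8*(-358) = 2864)
-4903346/(1103*(-381) + 709) - Q = -4903346/(1103*(-381) + 709) - 1*2864 = -4903346/(-420243 + 709) - 2864 = -4903346/(-419534) - 2864 = -4903346*(-1/419534) - 2864 = 2451673/209767 - 2864 = -598321015/209767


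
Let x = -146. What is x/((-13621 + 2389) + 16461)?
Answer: -146/5229 ≈ -0.027921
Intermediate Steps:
x/((-13621 + 2389) + 16461) = -146/((-13621 + 2389) + 16461) = -146/(-11232 + 16461) = -146/5229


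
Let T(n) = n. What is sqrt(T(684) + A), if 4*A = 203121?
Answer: 3*sqrt(22873)/2 ≈ 226.86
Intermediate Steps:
A = 203121/4 (A = (1/4)*203121 = 203121/4 ≈ 50780.)
sqrt(T(684) + A) = sqrt(684 + 203121/4) = sqrt(205857/4) = 3*sqrt(22873)/2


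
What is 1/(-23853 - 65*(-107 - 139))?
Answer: -1/7863 ≈ -0.00012718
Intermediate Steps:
1/(-23853 - 65*(-107 - 139)) = 1/(-23853 - 65*(-246)) = 1/(-23853 + 15990) = 1/(-7863) = -1/7863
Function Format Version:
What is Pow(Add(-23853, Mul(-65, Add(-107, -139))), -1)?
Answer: Rational(-1, 7863) ≈ -0.00012718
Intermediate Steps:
Pow(Add(-23853, Mul(-65, Add(-107, -139))), -1) = Pow(Add(-23853, Mul(-65, -246)), -1) = Pow(Add(-23853, 15990), -1) = Pow(-7863, -1) = Rational(-1, 7863)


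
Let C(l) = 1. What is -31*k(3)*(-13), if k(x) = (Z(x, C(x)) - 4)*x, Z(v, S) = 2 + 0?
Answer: -2418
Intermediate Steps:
Z(v, S) = 2
k(x) = -2*x (k(x) = (2 - 4)*x = -2*x)
-31*k(3)*(-13) = -(-62)*3*(-13) = -31*(-6)*(-13) = 186*(-13) = -2418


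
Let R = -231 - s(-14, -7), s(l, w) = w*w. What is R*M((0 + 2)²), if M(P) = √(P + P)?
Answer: -560*√2 ≈ -791.96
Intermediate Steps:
M(P) = √2*√P (M(P) = √(2*P) = √2*√P)
s(l, w) = w²
R = -280 (R = -231 - 1*(-7)² = -231 - 1*49 = -231 - 49 = -280)
R*M((0 + 2)²) = -280*√2*√((0 + 2)²) = -280*√2*√(2²) = -280*√2*√4 = -280*√2*2 = -560*√2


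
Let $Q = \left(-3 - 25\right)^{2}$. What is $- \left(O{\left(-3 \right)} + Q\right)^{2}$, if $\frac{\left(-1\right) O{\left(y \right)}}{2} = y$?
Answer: $-624100$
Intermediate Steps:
$O{\left(y \right)} = - 2 y$
$Q = 784$ ($Q = \left(-3 - 25\right)^{2} = \left(-28\right)^{2} = 784$)
$- \left(O{\left(-3 \right)} + Q\right)^{2} = - \left(\left(-2\right) \left(-3\right) + 784\right)^{2} = - \left(6 + 784\right)^{2} = - 790^{2} = \left(-1\right) 624100 = -624100$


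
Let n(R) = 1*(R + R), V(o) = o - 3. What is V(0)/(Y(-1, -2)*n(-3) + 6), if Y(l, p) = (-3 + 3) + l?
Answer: -¼ ≈ -0.25000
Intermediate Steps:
Y(l, p) = l (Y(l, p) = 0 + l = l)
V(o) = -3 + o
n(R) = 2*R (n(R) = 1*(2*R) = 2*R)
V(0)/(Y(-1, -2)*n(-3) + 6) = (-3 + 0)/(-2*(-3) + 6) = -3/(-1*(-6) + 6) = -3/(6 + 6) = -3/12 = -3*1/12 = -¼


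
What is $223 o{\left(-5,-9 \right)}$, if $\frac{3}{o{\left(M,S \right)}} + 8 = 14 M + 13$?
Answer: $- \frac{669}{65} \approx -10.292$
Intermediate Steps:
$o{\left(M,S \right)} = \frac{3}{5 + 14 M}$ ($o{\left(M,S \right)} = \frac{3}{-8 + \left(14 M + 13\right)} = \frac{3}{-8 + \left(13 + 14 M\right)} = \frac{3}{5 + 14 M}$)
$223 o{\left(-5,-9 \right)} = 223 \frac{3}{5 + 14 \left(-5\right)} = 223 \frac{3}{5 - 70} = 223 \frac{3}{-65} = 223 \cdot 3 \left(- \frac{1}{65}\right) = 223 \left(- \frac{3}{65}\right) = - \frac{669}{65}$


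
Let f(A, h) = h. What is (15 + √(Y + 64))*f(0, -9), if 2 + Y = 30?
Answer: -135 - 18*√23 ≈ -221.32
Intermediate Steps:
Y = 28 (Y = -2 + 30 = 28)
(15 + √(Y + 64))*f(0, -9) = (15 + √(28 + 64))*(-9) = (15 + √92)*(-9) = (15 + 2*√23)*(-9) = -135 - 18*√23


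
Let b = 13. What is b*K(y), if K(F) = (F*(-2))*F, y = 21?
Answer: -11466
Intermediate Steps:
K(F) = -2*F**2 (K(F) = (-2*F)*F = -2*F**2)
b*K(y) = 13*(-2*21**2) = 13*(-2*441) = 13*(-882) = -11466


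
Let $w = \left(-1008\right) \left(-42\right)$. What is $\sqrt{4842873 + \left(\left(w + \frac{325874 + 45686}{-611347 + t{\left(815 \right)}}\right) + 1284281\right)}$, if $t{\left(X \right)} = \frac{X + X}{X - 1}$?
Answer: $\frac{\sqrt{95488434803330246597790}}{124408707} \approx 2483.8$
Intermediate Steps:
$w = 42336$
$t{\left(X \right)} = \frac{2 X}{-1 + X}$
$\sqrt{4842873 + \left(\left(w + \frac{325874 + 45686}{-611347 + t{\left(815 \right)}}\right) + 1284281\right)} = \sqrt{4842873 + \left(\left(42336 + \frac{325874 + 45686}{-611347 + 2 \cdot 815 \frac{1}{-1 + 815}}\right) + 1284281\right)} = \sqrt{4842873 + \left(\left(42336 + \frac{371560}{-611347 + 2 \cdot 815 \cdot \frac{1}{814}}\right) + 1284281\right)} = \sqrt{4842873 + \left(\left(42336 + \frac{371560}{-611347 + \frac{815}{407}}\right) + 1284281\right)} = \sqrt{4842873 + \left(\left(42336 + \frac{371560}{- \frac{248817414}{407}}\right) + 1284281\right)} = \sqrt{4842873 + \left(\left(42336 + 371560 \left(- \frac{407}{248817414}\right)\right) + 1284281\right)} = \sqrt{4842873 + \left(\left(42336 - \frac{75612460}{124408707}\right) + 1284281\right)} = \sqrt{4842873 + \left(\frac{5266891407092}{124408707} + 1284281\right)} = \sqrt{4842873 + \frac{165042630041759}{124408707}} = \sqrt{\frac{767538198136970}{124408707}} = \frac{\sqrt{95488434803330246597790}}{124408707}$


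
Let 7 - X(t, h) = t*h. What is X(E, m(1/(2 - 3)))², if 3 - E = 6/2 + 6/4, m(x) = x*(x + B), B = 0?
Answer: 289/4 ≈ 72.250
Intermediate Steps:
m(x) = x² (m(x) = x*(x + 0) = x*x = x²)
E = -3/2 (E = 3 - (6/2 + 6/4) = 3 - (6*(½) + 6*(¼)) = 3 - (3 + 3/2) = 3 - 1*9/2 = 3 - 9/2 = -3/2 ≈ -1.5000)
X(t, h) = 7 - h*t (X(t, h) = 7 - t*h = 7 - h*t)
X(E, m(1/(2 - 3)))² = (7 - 1*(1/(2 - 3))²*(-3/2))² = (7 - 1*(1/(-1))²*(-3/2))² = (7 - 1*(-1)²*(-3/2))² = (7 - 1*1*(-3/2))² = (7 + 3/2)² = (17/2)² = 289/4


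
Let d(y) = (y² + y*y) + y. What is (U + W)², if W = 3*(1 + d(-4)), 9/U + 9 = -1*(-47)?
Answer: 10989225/1444 ≈ 7610.3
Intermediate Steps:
d(y) = y + 2*y² (d(y) = (y² + y²) + y = 2*y² + y = y + 2*y²)
U = 9/38 (U = 9/(-9 - 1*(-47)) = 9/(-9 + 47) = 9/38 ≈ 0.23684)
W = 87 (W = 3*(1 - 4*(1 + 2*(-4))) = 3*(1 - 4*(1 - 8)) = 3*(1 - 4*(-7)) = 3*(1 + 28) = 3*29 = 87)
(U + W)² = (9/38 + 87)² = (3315/38)² = 10989225/1444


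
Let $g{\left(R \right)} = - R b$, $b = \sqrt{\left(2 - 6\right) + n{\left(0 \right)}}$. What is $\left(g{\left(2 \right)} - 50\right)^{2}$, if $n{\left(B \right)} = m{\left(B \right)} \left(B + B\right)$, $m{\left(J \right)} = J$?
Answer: $2484 + 400 i \approx 2484.0 + 400.0 i$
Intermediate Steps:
$n{\left(B \right)} = 2 B^{2}$ ($n{\left(B \right)} = B \left(B + B\right) = B 2 B = 2 B^{2}$)
$b = 2 i$ ($b = \sqrt{\left(2 - 6\right) + 2 \cdot 0^{2}} = \sqrt{\left(2 - 6\right) + 2 \cdot 0} = \sqrt{-4 + 0} = \sqrt{-4} = 2 i \approx 2.0 i$)
$g{\left(R \right)} = - 2 i R$ ($g{\left(R \right)} = - R 2 i = - 2 i R$)
$\left(g{\left(2 \right)} - 50\right)^{2} = \left(\left(-2\right) i 2 - 50\right)^{2} = \left(- 4 i - 50\right)^{2} = \left(-50 - 4 i\right)^{2}$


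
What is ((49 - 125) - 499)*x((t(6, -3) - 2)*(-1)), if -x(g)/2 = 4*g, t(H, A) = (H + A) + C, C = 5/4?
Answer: -10350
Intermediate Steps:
C = 5/4 (C = 5*(¼) = 5/4 ≈ 1.2500)
t(H, A) = 5/4 + A + H (t(H, A) = (H + A) + 5/4 = (A + H) + 5/4 = 5/4 + A + H)
x(g) = -8*g
((49 - 125) - 499)*x((t(6, -3) - 2)*(-1)) = ((49 - 125) - 499)*(-8*((5/4 - 3 + 6) - 2)*(-1)) = (-76 - 499)*(-8*(17/4 - 2)*(-1)) = -(-4600)*(9/4)*(-1) = -(-4600)*(-9)/4 = -575*18 = -10350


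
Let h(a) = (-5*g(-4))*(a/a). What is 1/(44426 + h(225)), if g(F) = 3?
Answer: 1/44411 ≈ 2.2517e-5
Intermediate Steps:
h(a) = -15 (h(a) = (-5*3)*(a/a) = -15*1 = -15)
1/(44426 + h(225)) = 1/(44426 - 15) = 1/44411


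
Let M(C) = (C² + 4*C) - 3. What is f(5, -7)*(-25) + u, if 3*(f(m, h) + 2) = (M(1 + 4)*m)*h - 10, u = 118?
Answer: 37504/3 ≈ 12501.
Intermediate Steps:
M(C) = -3 + C² + 4*C
f(m, h) = -16/3 + 14*h*m (f(m, h) = -2 + (((-3 + (1 + 4)² + 4*(1 + 4))*m)*h - 10)/3 = -2 + (((-3 + 5² + 4*5)*m)*h - 10)/3 = -2 + (((-3 + 25 + 20)*m)*h - 10)/3 = -2 + ((42*m)*h - 10)/3 = -2 + (42*h*m - 10)/3 = -2 + (-10 + 42*h*m)/3 = -2 + (-10/3 + 14*h*m) = -16/3 + 14*h*m)
f(5, -7)*(-25) + u = (-16/3 + 14*(-7)*5)*(-25) + 118 = (-16/3 - 490)*(-25) + 118 = -1486/3*(-25) + 118 = 37150/3 + 118 = 37504/3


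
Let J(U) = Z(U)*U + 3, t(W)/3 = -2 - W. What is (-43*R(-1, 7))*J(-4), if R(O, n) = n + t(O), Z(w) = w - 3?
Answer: -5332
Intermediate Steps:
t(W) = -6 - 3*W (t(W) = 3*(-2 - W) = -6 - 3*W)
Z(w) = -3 + w
R(O, n) = -6 + n - 3*O (R(O, n) = n + (-6 - 3*O) = -6 + n - 3*O)
J(U) = 3 + U*(-3 + U) (J(U) = (-3 + U)*U + 3 = U*(-3 + U) + 3 = 3 + U*(-3 + U))
(-43*R(-1, 7))*J(-4) = (-43*(-6 + 7 - 3*(-1)))*(3 - 4*(-3 - 4)) = (-43*(-6 + 7 + 3))*(3 - 4*(-7)) = (-43*4)*(3 + 28) = -172*31 = -5332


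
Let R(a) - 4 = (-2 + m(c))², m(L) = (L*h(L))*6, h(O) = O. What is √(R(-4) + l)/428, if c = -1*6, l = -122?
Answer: √45678/428 ≈ 0.49936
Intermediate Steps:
c = -6
m(L) = 6*L² (m(L) = (L*L)*6 = L²*6 = 6*L²)
R(a) = 45800 (R(a) = 4 + (-2 + 6*(-6)²)² = 4 + (-2 + 6*36)² = 4 + (-2 + 216)² = 4 + 214² = 4 + 45796 = 45800)
√(R(-4) + l)/428 = √(45800 - 122)/428 = √45678*(1/428) = √45678/428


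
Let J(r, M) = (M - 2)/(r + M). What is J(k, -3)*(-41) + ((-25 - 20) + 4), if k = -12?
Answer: -164/3 ≈ -54.667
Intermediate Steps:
J(r, M) = (-2 + M)/(M + r)
J(k, -3)*(-41) + ((-25 - 20) + 4) = ((-2 - 3)/(-3 - 12))*(-41) + ((-25 - 20) + 4) = (-5/(-15))*(-41) + (-45 + 4) = -1/15*(-5)*(-41) - 41 = (⅓)*(-41) - 41 = -41/3 - 41 = -164/3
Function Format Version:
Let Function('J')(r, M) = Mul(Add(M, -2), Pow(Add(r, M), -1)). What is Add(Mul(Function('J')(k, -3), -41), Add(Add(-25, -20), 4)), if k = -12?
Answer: Rational(-164, 3) ≈ -54.667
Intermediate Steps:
Function('J')(r, M) = Mul(Pow(Add(M, r), -1), Add(-2, M)) (Function('J')(r, M) = Mul(Add(-2, M), Pow(Add(M, r), -1)) = Mul(Pow(Add(M, r), -1), Add(-2, M)))
Add(Mul(Function('J')(k, -3), -41), Add(Add(-25, -20), 4)) = Add(Mul(Mul(Pow(Add(-3, -12), -1), Add(-2, -3)), -41), Add(Add(-25, -20), 4)) = Add(Mul(Mul(Pow(-15, -1), -5), -41), Add(-45, 4)) = Add(Mul(Mul(Rational(-1, 15), -5), -41), -41) = Add(Mul(Rational(1, 3), -41), -41) = Add(Rational(-41, 3), -41) = Rational(-164, 3)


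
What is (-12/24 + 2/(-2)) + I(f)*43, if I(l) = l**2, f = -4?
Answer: 1373/2 ≈ 686.50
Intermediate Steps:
(-12/24 + 2/(-2)) + I(f)*43 = (-12/24 + 2/(-2)) + (-4)**2*43 = (-12*1/24 + 2*(-1/2)) + 16*43 = (-1/2 - 1) + 688 = -3/2 + 688 = 1373/2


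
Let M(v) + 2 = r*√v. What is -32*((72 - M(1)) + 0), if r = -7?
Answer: -2592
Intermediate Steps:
M(v) = -2 - 7*√v
-32*((72 - M(1)) + 0) = -32*((72 - (-2 - 7*√1)) + 0) = -32*((72 - (-2 - 7*1)) + 0) = -32*((72 - (-2 - 7)) + 0) = -32*((72 - 1*(-9)) + 0) = -32*((72 + 9) + 0) = -32*(81 + 0) = -32*81 = -1*2592 = -2592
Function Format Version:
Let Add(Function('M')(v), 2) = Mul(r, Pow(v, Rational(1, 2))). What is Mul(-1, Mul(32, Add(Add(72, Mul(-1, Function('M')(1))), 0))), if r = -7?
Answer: -2592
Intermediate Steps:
Function('M')(v) = Add(-2, Mul(-7, Pow(v, Rational(1, 2))))
Mul(-1, Mul(32, Add(Add(72, Mul(-1, Function('M')(1))), 0))) = Mul(-1, Mul(32, Add(Add(72, Mul(-1, Add(-2, Mul(-7, Pow(1, Rational(1, 2)))))), 0))) = Mul(-1, Mul(32, Add(Add(72, Mul(-1, Add(-2, Mul(-7, 1)))), 0))) = Mul(-1, Mul(32, Add(Add(72, Mul(-1, Add(-2, -7))), 0))) = Mul(-1, Mul(32, Add(Add(72, Mul(-1, -9)), 0))) = Mul(-1, Mul(32, Add(Add(72, 9), 0))) = Mul(-1, Mul(32, Add(81, 0))) = Mul(-1, Mul(32, 81)) = Mul(-1, 2592) = -2592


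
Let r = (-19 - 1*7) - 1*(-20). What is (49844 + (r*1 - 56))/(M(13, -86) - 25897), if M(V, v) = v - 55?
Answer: -24891/13019 ≈ -1.9119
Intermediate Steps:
M(V, v) = -55 + v
r = -6 (r = (-19 - 7) + 20 = -26 + 20 = -6)
(49844 + (r*1 - 56))/(M(13, -86) - 25897) = (49844 + (-6*1 - 56))/((-55 - 86) - 25897) = (49844 + (-6 - 56))/(-141 - 25897) = (49844 - 62)/(-26038) = 49782*(-1/26038) = -24891/13019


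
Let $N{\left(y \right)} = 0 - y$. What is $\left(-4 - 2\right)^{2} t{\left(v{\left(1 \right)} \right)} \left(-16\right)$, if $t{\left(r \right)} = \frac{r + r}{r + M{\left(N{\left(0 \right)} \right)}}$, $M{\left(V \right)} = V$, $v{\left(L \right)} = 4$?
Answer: $-1152$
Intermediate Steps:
$N{\left(y \right)} = - y$
$t{\left(r \right)} = 2$ ($t{\left(r \right)} = \frac{r + r}{r - 0} = \frac{2 r}{r + 0} = \frac{2 r}{r} = 2$)
$\left(-4 - 2\right)^{2} t{\left(v{\left(1 \right)} \right)} \left(-16\right) = \left(-4 - 2\right)^{2} \cdot 2 \left(-16\right) = \left(-6\right)^{2} \cdot 2 \left(-16\right) = 36 \cdot 2 \left(-16\right) = 72 \left(-16\right) = -1152$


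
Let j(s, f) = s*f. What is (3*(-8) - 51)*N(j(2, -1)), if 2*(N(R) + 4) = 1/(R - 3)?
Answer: 615/2 ≈ 307.50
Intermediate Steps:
j(s, f) = f*s
N(R) = -4 + 1/(2*(-3 + R)) (N(R) = -4 + 1/(2*(R - 3)) = -4 + 1/(2*(-3 + R)))
(3*(-8) - 51)*N(j(2, -1)) = (3*(-8) - 51)*((25 - (-8)*2)/(2*(-3 - 1*2))) = (-24 - 51)*((25 - 8*(-2))/(2*(-3 - 2))) = -75*(25 + 16)/(2*(-5)) = -75*(-1)*41/(2*5) = -75*(-41/10) = 615/2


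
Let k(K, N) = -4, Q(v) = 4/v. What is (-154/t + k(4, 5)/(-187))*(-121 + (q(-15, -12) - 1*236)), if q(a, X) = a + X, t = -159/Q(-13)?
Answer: 13686272/128843 ≈ 106.22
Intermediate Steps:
t = 2067/4 (t = -159/(4/(-13)) = -159/(4*(-1/13)) = -159/(-4/13) = -159*(-13/4) = 2067/4 ≈ 516.75)
q(a, X) = X + a
(-154/t + k(4, 5)/(-187))*(-121 + (q(-15, -12) - 1*236)) = (-154/2067/4 - 4/(-187))*(-121 + ((-12 - 15) - 1*236)) = (-154*4/2067 - 4*(-1/187))*(-121 + (-27 - 236)) = (-616/2067 + 4/187)*(-121 - 263) = -106924/386529*(-384) = 13686272/128843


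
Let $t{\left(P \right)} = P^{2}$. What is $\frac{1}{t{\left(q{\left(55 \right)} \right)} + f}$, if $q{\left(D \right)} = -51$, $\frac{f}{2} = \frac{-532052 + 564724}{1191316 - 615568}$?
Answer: $\frac{143937}{374396473} \approx 0.00038445$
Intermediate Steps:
$f = \frac{16336}{143937}$ ($f = 2 \frac{-532052 + 564724}{1191316 - 615568} = 2 \cdot \frac{32672}{575748} = 2 \cdot 32672 \cdot \frac{1}{575748} = 2 \cdot \frac{8168}{143937} = \frac{16336}{143937} \approx 0.11349$)
$\frac{1}{t{\left(q{\left(55 \right)} \right)} + f} = \frac{1}{\left(-51\right)^{2} + \frac{16336}{143937}} = \frac{1}{2601 + \frac{16336}{143937}} = \frac{1}{\frac{374396473}{143937}} = \frac{143937}{374396473}$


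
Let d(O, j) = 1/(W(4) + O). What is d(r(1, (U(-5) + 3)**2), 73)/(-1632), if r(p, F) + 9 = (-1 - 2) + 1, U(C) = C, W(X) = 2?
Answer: 1/14688 ≈ 6.8083e-5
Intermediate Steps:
r(p, F) = -11 (r(p, F) = -9 + ((-1 - 2) + 1) = -9 + (-3 + 1) = -9 - 2 = -11)
d(O, j) = 1/(2 + O)
d(r(1, (U(-5) + 3)**2), 73)/(-1632) = 1/((2 - 11)*(-1632)) = -1/1632/(-9) = -1/9*(-1/1632) = 1/14688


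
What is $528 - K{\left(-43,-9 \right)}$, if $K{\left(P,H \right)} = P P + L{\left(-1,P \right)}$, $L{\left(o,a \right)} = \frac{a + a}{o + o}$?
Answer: $-1364$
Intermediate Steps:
$L{\left(o,a \right)} = \frac{a}{o}$ ($L{\left(o,a \right)} = \frac{2 a}{2 o} = 2 a \frac{1}{2 o} = \frac{a}{o}$)
$K{\left(P,H \right)} = P^{2} - P$ ($K{\left(P,H \right)} = P P + \frac{P}{-1} = P^{2} + P \left(-1\right) = P^{2} - P$)
$528 - K{\left(-43,-9 \right)} = 528 - - 43 \left(-1 - 43\right) = 528 - \left(-43\right) \left(-44\right) = 528 - 1892 = -1364$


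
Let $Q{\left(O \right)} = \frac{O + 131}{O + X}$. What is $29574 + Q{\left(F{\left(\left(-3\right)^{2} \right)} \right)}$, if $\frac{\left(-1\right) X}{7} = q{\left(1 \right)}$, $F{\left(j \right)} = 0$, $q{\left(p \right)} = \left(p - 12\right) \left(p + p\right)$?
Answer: $\frac{4554527}{154} \approx 29575.0$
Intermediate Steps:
$q{\left(p \right)} = 2 p \left(-12 + p\right)$ ($q{\left(p \right)} = \left(-12 + p\right) 2 p = 2 p \left(-12 + p\right)$)
$X = 154$ ($X = - 7 \cdot 2 \cdot 1 \left(-12 + 1\right) = - 7 \cdot 2 \cdot 1 \left(-11\right) = \left(-7\right) \left(-22\right) = 154$)
$Q{\left(O \right)} = \frac{131 + O}{154 + O}$ ($Q{\left(O \right)} = \frac{O + 131}{O + 154} = \frac{131 + O}{154 + O}$)
$29574 + Q{\left(F{\left(\left(-3\right)^{2} \right)} \right)} = 29574 + \frac{131 + 0}{154 + 0} = 29574 + \frac{1}{154} \cdot 131 = 29574 + \frac{131}{154} = \frac{4554527}{154}$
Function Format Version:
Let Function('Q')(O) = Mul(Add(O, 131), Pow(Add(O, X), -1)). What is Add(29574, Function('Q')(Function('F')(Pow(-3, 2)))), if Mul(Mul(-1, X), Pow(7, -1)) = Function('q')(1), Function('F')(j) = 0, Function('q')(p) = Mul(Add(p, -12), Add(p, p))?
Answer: Rational(4554527, 154) ≈ 29575.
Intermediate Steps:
Function('q')(p) = Mul(2, p, Add(-12, p)) (Function('q')(p) = Mul(Add(-12, p), Mul(2, p)) = Mul(2, p, Add(-12, p)))
X = 154 (X = Mul(-7, Mul(2, 1, Add(-12, 1))) = Mul(-7, Mul(2, 1, -11)) = Mul(-7, -22) = 154)
Function('Q')(O) = Mul(Pow(Add(154, O), -1), Add(131, O)) (Function('Q')(O) = Mul(Add(O, 131), Pow(Add(O, 154), -1)) = Mul(Add(131, O), Pow(Add(154, O), -1)) = Mul(Pow(Add(154, O), -1), Add(131, O)))
Add(29574, Function('Q')(Function('F')(Pow(-3, 2)))) = Add(29574, Mul(Pow(Add(154, 0), -1), Add(131, 0))) = Add(29574, Mul(Pow(154, -1), 131)) = Add(29574, Mul(Rational(1, 154), 131)) = Add(29574, Rational(131, 154)) = Rational(4554527, 154)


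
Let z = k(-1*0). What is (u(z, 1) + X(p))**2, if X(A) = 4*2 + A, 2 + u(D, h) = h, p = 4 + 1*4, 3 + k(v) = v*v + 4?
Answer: 225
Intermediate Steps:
k(v) = 1 + v**2 (k(v) = -3 + (v*v + 4) = -3 + (v**2 + 4) = -3 + (4 + v**2) = 1 + v**2)
z = 1 (z = 1 + (-1*0)**2 = 1 + 0**2 = 1 + 0 = 1)
p = 8 (p = 4 + 4 = 8)
u(D, h) = -2 + h
X(A) = 8 + A
(u(z, 1) + X(p))**2 = ((-2 + 1) + (8 + 8))**2 = (-1 + 16)**2 = 15**2 = 225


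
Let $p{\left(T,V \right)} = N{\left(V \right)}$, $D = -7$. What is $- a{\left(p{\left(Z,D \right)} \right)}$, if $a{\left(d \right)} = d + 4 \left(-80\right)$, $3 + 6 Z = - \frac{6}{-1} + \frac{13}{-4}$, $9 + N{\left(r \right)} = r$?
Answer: $336$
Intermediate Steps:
$N{\left(r \right)} = -9 + r$
$Z = - \frac{1}{24}$ ($Z = - \frac{1}{2} + \frac{- \frac{6}{-1} + \frac{13}{-4}}{6} = - \frac{1}{2} + \frac{\left(-6\right) \left(-1\right) + 13 \left(- \frac{1}{4}\right)}{6} = - \frac{1}{2} + \frac{6 - \frac{13}{4}}{6} = - \frac{1}{2} + \frac{1}{6} \cdot \frac{11}{4} = - \frac{1}{2} + \frac{11}{24} = - \frac{1}{24} \approx -0.041667$)
$p{\left(T,V \right)} = -9 + V$
$a{\left(d \right)} = -320 + d$ ($a{\left(d \right)} = d - 320 = -320 + d$)
$- a{\left(p{\left(Z,D \right)} \right)} = - (-320 - 16) = \left(-1\right) \left(-336\right) = 336$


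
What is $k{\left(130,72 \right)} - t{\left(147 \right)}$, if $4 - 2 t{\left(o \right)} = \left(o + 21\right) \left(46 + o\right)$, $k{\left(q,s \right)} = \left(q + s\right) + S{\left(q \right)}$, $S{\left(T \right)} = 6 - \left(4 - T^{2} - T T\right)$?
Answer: $50214$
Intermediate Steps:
$S{\left(T \right)} = 2 + 2 T^{2}$ ($S{\left(T \right)} = 6 + \left(\left(T^{2} + T^{2}\right) - 4\right) = 6 + \left(2 T^{2} - 4\right) = 6 + \left(-4 + 2 T^{2}\right) = 2 + 2 T^{2}$)
$k{\left(q,s \right)} = 2 + q + s + 2 q^{2}$ ($k{\left(q,s \right)} = \left(q + s\right) + \left(2 + 2 q^{2}\right) = 2 + q + s + 2 q^{2}$)
$t{\left(o \right)} = 2 - \frac{\left(21 + o\right) \left(46 + o\right)}{2}$ ($t{\left(o \right)} = 2 - \frac{\left(o + 21\right) \left(46 + o\right)}{2} = 2 - \frac{\left(21 + o\right) \left(46 + o\right)}{2}$)
$k{\left(130,72 \right)} - t{\left(147 \right)} = \left(2 + 130 + 72 + 2 \cdot 130^{2}\right) - \left(-481 - \frac{9849}{2} - \frac{147^{2}}{2}\right) = \left(2 + 130 + 72 + 2 \cdot 16900\right) - \left(-481 - \frac{9849}{2} - \frac{21609}{2}\right) = \left(2 + 130 + 72 + 33800\right) - \left(-481 - \frac{9849}{2} - \frac{21609}{2}\right) = 34004 - -16210 = 34004 + 16210 = 50214$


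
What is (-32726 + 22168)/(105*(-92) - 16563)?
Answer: 10558/26223 ≈ 0.40262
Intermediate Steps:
(-32726 + 22168)/(105*(-92) - 16563) = -10558/(-9660 - 16563) = -10558/(-26223) = -10558*(-1/26223) = 10558/26223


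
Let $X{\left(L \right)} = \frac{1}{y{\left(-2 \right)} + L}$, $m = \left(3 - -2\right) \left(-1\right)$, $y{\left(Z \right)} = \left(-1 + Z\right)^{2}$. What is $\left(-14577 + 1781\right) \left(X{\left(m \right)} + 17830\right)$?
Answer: $-228155879$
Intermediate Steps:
$m = -5$ ($m = \left(3 + 2\right) \left(-1\right) = 5 \left(-1\right) = -5$)
$X{\left(L \right)} = \frac{1}{9 + L}$ ($X{\left(L \right)} = \frac{1}{\left(-1 - 2\right)^{2} + L} = \frac{1}{\left(-3\right)^{2} + L} = \frac{1}{9 + L}$)
$\left(-14577 + 1781\right) \left(X{\left(m \right)} + 17830\right) = \left(-14577 + 1781\right) \left(\frac{1}{9 - 5} + 17830\right) = - 12796 \left(\frac{1}{4} + 17830\right) = \left(-12796\right) \frac{71321}{4} = -228155879$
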